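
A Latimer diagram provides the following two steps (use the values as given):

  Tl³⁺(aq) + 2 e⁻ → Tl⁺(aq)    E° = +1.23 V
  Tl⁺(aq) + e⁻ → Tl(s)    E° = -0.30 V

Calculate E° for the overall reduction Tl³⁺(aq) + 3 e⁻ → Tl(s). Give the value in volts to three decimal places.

+0.720 V

Standard free energies of sequential steps add: ΔG°₃ = ΔG°₁ + ΔG°₂, so n₃E°₃ = n₁E°₁ + n₂E°₂.
E°₃ = (2×+1.23 + 1×-0.30) / 3 = (+2.160) / 3 = +0.720 V.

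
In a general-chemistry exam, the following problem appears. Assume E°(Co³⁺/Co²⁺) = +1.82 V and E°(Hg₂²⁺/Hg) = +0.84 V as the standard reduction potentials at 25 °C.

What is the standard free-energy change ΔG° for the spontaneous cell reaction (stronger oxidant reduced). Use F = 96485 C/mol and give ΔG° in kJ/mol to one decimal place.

-189.1 kJ/mol

Co³⁺/Co²⁺ (E° = +1.82 V) is the cathode; Hg₂²⁺/Hg (E° = +0.84 V) is the anode, so E°cell = +0.98 V.
Balancing electrons gives n = 2 (lcm of 1 and 2).
ΔG° = −nFE° = −(2)(96485)(+0.98) = -189,111 J = -189.1 kJ/mol.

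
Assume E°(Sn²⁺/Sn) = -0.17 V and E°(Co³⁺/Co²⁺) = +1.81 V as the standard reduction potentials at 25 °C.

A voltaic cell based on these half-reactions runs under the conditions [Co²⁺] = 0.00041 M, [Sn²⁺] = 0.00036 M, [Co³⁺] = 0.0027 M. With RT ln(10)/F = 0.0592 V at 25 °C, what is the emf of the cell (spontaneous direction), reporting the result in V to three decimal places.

Co³⁺/Co²⁺ is the cathode (higher E°), Sn²⁺/Sn the anode: E°cell = +1.81 − (-0.17) = +1.98 V, n = 2.
Overall: 2 Co³⁺(aq) + Sn(s) → 2 Co²⁺(aq) + Sn²⁺(aq)
Q = [Co²⁺]^2·[Sn²⁺] / ([Co³⁺]^2); log Q = -5.081.
E = E° − (0.0592/n) log Q = +1.98 − (0.0592/2)(-5.081) = +2.130 V.

+2.130 V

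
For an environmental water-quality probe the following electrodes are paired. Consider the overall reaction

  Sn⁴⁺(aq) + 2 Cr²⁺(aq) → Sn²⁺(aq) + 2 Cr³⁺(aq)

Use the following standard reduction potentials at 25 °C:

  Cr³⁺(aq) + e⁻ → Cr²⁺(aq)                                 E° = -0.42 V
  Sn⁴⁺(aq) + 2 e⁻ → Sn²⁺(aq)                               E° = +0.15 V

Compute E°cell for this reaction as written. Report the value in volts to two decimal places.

+0.57 V

The Sn⁴⁺/Sn²⁺ couple has the higher reduction potential, so it is the cathode; Cr³⁺/Cr²⁺ is oxidised at the anode.
E°cell = E°(cathode) − E°(anode) = (+0.15) − (-0.42) = +0.57 V.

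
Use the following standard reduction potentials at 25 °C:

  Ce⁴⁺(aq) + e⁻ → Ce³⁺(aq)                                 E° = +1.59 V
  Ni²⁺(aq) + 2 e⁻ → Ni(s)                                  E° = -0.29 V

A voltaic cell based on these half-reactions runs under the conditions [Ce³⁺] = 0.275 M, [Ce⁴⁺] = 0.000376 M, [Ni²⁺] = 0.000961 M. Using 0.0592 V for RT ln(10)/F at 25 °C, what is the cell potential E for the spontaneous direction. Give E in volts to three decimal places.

+1.800 V

Ce⁴⁺/Ce³⁺ is the cathode (higher E°), Ni²⁺/Ni the anode: E°cell = +1.59 − (-0.29) = +1.88 V, n = 2.
Overall: 2 Ce⁴⁺(aq) + Ni(s) → 2 Ce³⁺(aq) + Ni²⁺(aq)
Q = [Ce³⁺]^2·[Ni²⁺] / ([Ce⁴⁺]^2); log Q = 2.711.
E = E° − (0.0592/n) log Q = +1.88 − (0.0592/2)(2.711) = +1.800 V.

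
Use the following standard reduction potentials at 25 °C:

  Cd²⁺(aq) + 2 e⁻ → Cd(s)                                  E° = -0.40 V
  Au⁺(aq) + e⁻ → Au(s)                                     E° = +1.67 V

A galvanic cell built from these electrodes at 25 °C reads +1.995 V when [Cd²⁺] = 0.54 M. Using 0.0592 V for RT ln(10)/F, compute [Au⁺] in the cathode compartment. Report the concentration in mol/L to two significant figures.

Au⁺/Au is the cathode, Cd²⁺/Cd the anode: E°cell = +2.07 V, n = 2.
Overall reaction: 2 Au⁺(aq) + Cd(s) → 2 Au(s) + Cd²⁺(aq); Q = [Cd²⁺]^1/[Au⁺]^2.
From E = E° − (0.0592/n) log Q: log Q = (E° − E)·n/0.0592 = (+2.07 − (+1.995))·2/0.0592 = 2.5338.
So 2·log[Au⁺] = 1·log(0.54) − log Q = -0.2676 − (2.5338) = -2.8014; log[Au⁺] = -2.8014 / 2 = -1.4007; [Au⁺] = 10^(-1.4007) ≈ 0.040 M.

0.040 M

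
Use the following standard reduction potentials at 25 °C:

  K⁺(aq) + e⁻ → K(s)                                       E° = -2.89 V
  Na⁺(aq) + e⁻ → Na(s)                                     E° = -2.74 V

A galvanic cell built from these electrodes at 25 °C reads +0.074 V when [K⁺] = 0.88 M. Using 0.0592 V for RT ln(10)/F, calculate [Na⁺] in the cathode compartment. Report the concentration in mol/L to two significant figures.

0.046 M

Na⁺/Na is the cathode, K⁺/K the anode: E°cell = +0.15 V, n = 1.
Overall reaction: Na⁺(aq) + K(s) → Na(s) + K⁺(aq); Q = [K⁺]^1/[Na⁺]^1.
From E = E° − (0.0592/n) log Q: log Q = (E° − E)·n/0.0592 = (+0.15 − (+0.074))·1/0.0592 = 1.2838.
So 1·log[Na⁺] = 1·log(0.88) − log Q = -0.0555 − (1.2838) = -1.3393; [Na⁺] = 10^(-1.3393) ≈ 0.046 M.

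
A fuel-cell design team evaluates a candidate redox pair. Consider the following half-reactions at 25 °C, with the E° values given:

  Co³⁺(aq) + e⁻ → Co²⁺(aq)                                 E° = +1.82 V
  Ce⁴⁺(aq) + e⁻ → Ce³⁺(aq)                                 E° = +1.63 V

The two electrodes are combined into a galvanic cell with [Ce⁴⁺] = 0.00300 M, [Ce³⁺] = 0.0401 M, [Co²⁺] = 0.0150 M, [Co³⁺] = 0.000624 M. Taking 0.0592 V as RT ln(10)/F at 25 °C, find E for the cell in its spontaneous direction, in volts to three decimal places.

Co³⁺/Co²⁺ is the cathode (higher E°), Ce⁴⁺/Ce³⁺ the anode: E°cell = +1.82 − (+1.63) = +0.19 V, n = 1.
Overall: Co³⁺(aq) + Ce³⁺(aq) → Co²⁺(aq) + Ce⁴⁺(aq)
Q = [Co²⁺]·[Ce⁴⁺] / ([Co³⁺]·[Ce³⁺]); log Q = 0.255.
E = E° − (0.0592/n) log Q = +0.19 − (0.0592/1)(0.255) = +0.175 V.

+0.175 V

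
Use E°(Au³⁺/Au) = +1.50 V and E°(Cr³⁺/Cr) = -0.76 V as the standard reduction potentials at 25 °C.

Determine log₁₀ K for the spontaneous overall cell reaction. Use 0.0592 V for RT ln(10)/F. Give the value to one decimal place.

114.5

Cathode: Au³⁺/Au; anode: Cr³⁺/Cr. E°cell = +2.26 V, n = 3.
log K = nE°cell / 0.0592 = (3)(+2.26) / 0.0592 = 114.5.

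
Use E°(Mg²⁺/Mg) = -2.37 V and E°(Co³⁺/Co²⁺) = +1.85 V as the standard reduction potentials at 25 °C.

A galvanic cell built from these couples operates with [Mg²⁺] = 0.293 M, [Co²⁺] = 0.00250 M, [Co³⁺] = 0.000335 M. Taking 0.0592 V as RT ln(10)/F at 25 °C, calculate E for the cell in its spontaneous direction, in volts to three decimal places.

Co³⁺/Co²⁺ is the cathode (higher E°), Mg²⁺/Mg the anode: E°cell = +1.85 − (-2.37) = +4.22 V, n = 2.
Overall: 2 Co³⁺(aq) + Mg(s) → 2 Co²⁺(aq) + Mg²⁺(aq)
Q = [Co²⁺]^2·[Mg²⁺] / ([Co³⁺]^2); log Q = 1.213.
E = E° − (0.0592/n) log Q = +4.22 − (0.0592/2)(1.213) = +4.184 V.

+4.184 V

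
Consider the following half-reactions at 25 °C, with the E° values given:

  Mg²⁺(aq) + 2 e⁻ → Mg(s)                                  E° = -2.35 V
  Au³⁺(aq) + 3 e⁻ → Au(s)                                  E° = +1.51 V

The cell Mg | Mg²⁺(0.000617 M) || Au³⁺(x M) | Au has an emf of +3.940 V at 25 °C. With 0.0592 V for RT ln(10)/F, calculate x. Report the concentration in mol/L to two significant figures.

0.17 M

Au³⁺/Au is the cathode, Mg²⁺/Mg the anode: E°cell = +3.86 V, n = 6.
Overall reaction: 2 Au³⁺(aq) + 3 Mg(s) → 2 Au(s) + 3 Mg²⁺(aq); Q = [Mg²⁺]^3/[Au³⁺]^2.
From E = E° − (0.0592/n) log Q: log Q = (E° − E)·n/0.0592 = (+3.86 − (+3.940))·6/0.0592 = -8.1081.
So 2·log[Au³⁺] = 3·log(0.000617) − log Q = -9.6291 − (-8.1081) = -1.5210; log[Au³⁺] = -1.5210 / 2 = -0.7605; [Au³⁺] = 10^(-0.7605) ≈ 0.17 M.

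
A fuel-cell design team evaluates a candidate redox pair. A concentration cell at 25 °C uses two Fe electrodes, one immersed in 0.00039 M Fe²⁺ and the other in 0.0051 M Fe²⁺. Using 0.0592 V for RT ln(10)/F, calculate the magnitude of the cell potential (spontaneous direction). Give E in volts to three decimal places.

+0.033 V

For a concentration cell E°cell = 0. The 0.0051 M side is the cathode (reduction is favoured where [Fe²⁺] is higher).
With n = 2, E = −(0.0592/2) log([Fe²⁺]ₐₙ/[Fe²⁺]꜀ₐₜ) = −(0.0592/2) log(0.00039/0.0051) = −(0.0592/2)(-1.117) = +0.033 V.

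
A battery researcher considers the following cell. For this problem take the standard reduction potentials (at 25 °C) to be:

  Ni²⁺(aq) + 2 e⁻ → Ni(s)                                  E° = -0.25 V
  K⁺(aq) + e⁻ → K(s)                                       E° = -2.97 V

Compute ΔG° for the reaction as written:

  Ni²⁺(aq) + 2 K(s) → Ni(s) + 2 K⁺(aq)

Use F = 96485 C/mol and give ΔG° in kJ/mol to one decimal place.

-524.9 kJ/mol

As written, Ni²⁺/Ni is reduced (cathode) and K⁺/K is oxidised (anode), so E°cell = (-0.25) − (-2.97) = +2.72 V.
Balancing electrons gives n = 2.
ΔG° = −nFE° = −(2)(96485)(+2.72) = -524,878 J = -524.9 kJ/mol.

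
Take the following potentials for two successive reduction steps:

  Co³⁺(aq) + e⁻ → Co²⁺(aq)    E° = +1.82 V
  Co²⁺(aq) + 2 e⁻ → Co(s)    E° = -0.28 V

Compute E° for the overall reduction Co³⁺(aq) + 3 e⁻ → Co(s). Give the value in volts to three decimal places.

Adding the free-energy changes (−nFE°) of the two steps gives −n₃FE°₃ = −n₁FE°₁ − n₂FE°₂.
E°₃ = (1×+1.82 + 2×-0.28) / 3 = (+1.260) / 3 = +0.420 V.
E° values themselves are not directly additive — weighting by electron count is essential.

+0.420 V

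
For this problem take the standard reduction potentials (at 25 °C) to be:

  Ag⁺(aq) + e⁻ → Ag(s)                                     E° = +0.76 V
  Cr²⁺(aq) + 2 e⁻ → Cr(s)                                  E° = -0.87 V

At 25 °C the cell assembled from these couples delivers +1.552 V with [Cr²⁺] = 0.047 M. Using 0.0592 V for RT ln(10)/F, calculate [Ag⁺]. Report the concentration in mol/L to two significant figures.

0.010 M

Ag⁺/Ag is the cathode, Cr²⁺/Cr the anode: E°cell = +1.63 V, n = 2.
Overall reaction: 2 Ag⁺(aq) + Cr(s) → 2 Ag(s) + Cr²⁺(aq); Q = [Cr²⁺]^1/[Ag⁺]^2.
From E = E° − (0.0592/n) log Q: log Q = (E° − E)·n/0.0592 = (+1.63 − (+1.552))·2/0.0592 = 2.6351.
So 2·log[Ag⁺] = 1·log(0.047) − log Q = -1.3279 − (2.6351) = -3.9630; log[Ag⁺] = -3.9630 / 2 = -1.9815; [Ag⁺] = 10^(-1.9815) ≈ 0.010 M.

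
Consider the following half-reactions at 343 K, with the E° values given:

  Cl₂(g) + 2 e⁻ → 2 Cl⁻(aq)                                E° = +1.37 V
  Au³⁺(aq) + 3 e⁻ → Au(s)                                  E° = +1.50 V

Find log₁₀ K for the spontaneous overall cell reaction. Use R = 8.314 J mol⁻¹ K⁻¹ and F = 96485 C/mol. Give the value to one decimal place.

11.5

Cathode: Au³⁺/Au; anode: Cl₂/Cl⁻. E°cell = (+1.50) − (+1.37) = +0.13 V, with n = 6.
ΔG° = −nFE° = −RT ln K, so ln K = nFE°/(RT) = (6)(96485)(+0.13) / ((8.314)(343)) = 26.391.
log₁₀ K = 26.391 / ln 10 = 11.5.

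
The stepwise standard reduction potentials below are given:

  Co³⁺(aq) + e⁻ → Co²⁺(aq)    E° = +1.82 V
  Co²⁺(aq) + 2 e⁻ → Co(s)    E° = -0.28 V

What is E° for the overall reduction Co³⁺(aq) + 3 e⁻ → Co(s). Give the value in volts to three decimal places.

Adding the free-energy changes (−nFE°) of the two steps gives −n₃FE°₃ = −n₁FE°₁ − n₂FE°₂.
E°₃ = (1×+1.82 + 2×-0.28) / 3 = (+1.260) / 3 = +0.420 V.
E° values themselves are not directly additive — weighting by electron count is essential.

+0.420 V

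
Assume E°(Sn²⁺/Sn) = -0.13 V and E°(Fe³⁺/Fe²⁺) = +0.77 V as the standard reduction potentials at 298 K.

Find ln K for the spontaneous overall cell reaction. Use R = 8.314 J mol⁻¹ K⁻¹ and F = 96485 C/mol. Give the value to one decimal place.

70.1

Cathode: Fe³⁺/Fe²⁺; anode: Sn²⁺/Sn. E°cell = (+0.77) − (-0.13) = +0.90 V, with n = 2.
ΔG° = −nFE° = −RT ln K, so ln K = nFE°/(RT) = (2)(96485)(+0.90) / ((8.314)(298)) = 70.098.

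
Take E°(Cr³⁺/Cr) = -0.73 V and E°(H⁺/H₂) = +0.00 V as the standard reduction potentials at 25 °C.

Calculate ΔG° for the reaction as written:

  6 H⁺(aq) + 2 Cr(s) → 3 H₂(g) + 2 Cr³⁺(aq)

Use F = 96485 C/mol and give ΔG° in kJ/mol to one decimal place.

As written, H⁺/H₂ is reduced (cathode) and Cr³⁺/Cr is oxidised (anode), so E°cell = (+0.00) − (-0.73) = +0.73 V.
Balancing electrons gives n = 6.
ΔG° = −nFE° = −(6)(96485)(+0.73) = -422,604 J = -422.6 kJ/mol.

-422.6 kJ/mol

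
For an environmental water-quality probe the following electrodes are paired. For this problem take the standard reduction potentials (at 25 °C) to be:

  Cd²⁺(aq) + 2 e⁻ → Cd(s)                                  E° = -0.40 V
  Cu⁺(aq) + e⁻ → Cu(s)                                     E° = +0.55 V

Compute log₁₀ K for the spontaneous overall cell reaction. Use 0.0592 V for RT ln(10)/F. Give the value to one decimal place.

32.1

Cathode: Cu⁺/Cu; anode: Cd²⁺/Cd. E°cell = +0.95 V, n = 2.
log K = nE°cell / 0.0592 = (2)(+0.95) / 0.0592 = 32.1.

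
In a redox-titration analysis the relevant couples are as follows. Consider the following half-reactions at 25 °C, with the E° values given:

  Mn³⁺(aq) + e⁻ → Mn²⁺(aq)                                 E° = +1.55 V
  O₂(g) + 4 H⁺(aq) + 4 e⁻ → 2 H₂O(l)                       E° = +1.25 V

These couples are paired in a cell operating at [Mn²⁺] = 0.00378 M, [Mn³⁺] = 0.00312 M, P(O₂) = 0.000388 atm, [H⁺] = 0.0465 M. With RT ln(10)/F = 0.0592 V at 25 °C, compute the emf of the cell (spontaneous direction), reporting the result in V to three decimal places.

Mn³⁺/Mn²⁺ is the cathode (higher E°), O₂/H₂O the anode: E°cell = +1.55 − (+1.25) = +0.30 V, n = 4.
Overall: 4 Mn³⁺(aq) + 2 H₂O(l) → 4 Mn²⁺(aq) + O₂(g) + 4 H⁺(aq)
Q = [Mn²⁺]^4·P(O₂)·[H⁺]^4 / ([Mn³⁺]^4); log Q = -8.408.
E = E° − (0.0592/n) log Q = +0.30 − (0.0592/4)(-8.408) = +0.424 V.

+0.424 V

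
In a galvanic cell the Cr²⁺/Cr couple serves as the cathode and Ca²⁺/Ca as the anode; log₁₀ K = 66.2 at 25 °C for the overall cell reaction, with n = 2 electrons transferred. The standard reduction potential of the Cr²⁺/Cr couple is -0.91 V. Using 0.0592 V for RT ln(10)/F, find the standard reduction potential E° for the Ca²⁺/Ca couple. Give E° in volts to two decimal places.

E°cell = (0.0592/n)·log K = (0.0592/2)(66.2) = +1.960 V.
Since Cr²⁺/Cr is the cathode and Ca²⁺/Ca the anode, E°cell = E°(Cr²⁺/Cr) − E°(Ca²⁺/Ca).
So E°(Ca²⁺/Ca) = E°(Cr²⁺/Cr) − E°cell = (-0.91) − (+1.960) = -2.87 V.

-2.87 V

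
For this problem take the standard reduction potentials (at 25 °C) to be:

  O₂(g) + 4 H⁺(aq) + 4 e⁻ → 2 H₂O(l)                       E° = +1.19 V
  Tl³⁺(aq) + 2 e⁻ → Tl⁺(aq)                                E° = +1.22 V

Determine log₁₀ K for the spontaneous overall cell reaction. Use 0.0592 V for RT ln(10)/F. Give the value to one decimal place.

2.0

Cathode: Tl³⁺/Tl⁺; anode: O₂/H₂O. E°cell = +0.03 V, n = 4.
log K = nE°cell / 0.0592 = (4)(+0.03) / 0.0592 = 2.0.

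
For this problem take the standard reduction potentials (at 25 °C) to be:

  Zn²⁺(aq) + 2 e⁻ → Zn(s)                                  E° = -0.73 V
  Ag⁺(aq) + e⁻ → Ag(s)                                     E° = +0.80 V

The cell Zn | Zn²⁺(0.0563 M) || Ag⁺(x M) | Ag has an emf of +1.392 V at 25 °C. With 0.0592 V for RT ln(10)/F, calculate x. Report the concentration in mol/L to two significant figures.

Ag⁺/Ag is the cathode, Zn²⁺/Zn the anode: E°cell = +1.53 V, n = 2.
Overall reaction: 2 Ag⁺(aq) + Zn(s) → 2 Ag(s) + Zn²⁺(aq); Q = [Zn²⁺]^1/[Ag⁺]^2.
From E = E° − (0.0592/n) log Q: log Q = (E° − E)·n/0.0592 = (+1.53 − (+1.392))·2/0.0592 = 4.6622.
So 2·log[Ag⁺] = 1·log(0.0563) − log Q = -1.2495 − (4.6622) = -5.9117; log[Ag⁺] = -5.9117 / 2 = -2.9558; [Ag⁺] = 10^(-2.9558) ≈ 0.0011 M.

0.0011 M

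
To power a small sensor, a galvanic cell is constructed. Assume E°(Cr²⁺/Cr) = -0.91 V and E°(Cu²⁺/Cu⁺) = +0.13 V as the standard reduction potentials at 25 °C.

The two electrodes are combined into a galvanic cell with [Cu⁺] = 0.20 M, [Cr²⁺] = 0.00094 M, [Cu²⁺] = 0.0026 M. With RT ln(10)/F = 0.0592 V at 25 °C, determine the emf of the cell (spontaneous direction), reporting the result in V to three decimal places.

Cu²⁺/Cu⁺ is the cathode (higher E°), Cr²⁺/Cr the anode: E°cell = +0.13 − (-0.91) = +1.04 V, n = 2.
Overall: 2 Cu²⁺(aq) + Cr(s) → 2 Cu⁺(aq) + Cr²⁺(aq)
Q = [Cu⁺]^2·[Cr²⁺] / ([Cu²⁺]^2); log Q = 0.745.
E = E° − (0.0592/n) log Q = +1.04 − (0.0592/2)(0.745) = +1.018 V.

+1.018 V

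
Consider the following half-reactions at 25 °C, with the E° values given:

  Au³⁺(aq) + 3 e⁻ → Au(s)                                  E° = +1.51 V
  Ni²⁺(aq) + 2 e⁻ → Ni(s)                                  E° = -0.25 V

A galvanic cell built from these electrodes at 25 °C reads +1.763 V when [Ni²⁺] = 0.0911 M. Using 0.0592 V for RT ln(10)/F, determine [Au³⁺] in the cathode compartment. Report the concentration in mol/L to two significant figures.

0.039 M

Au³⁺/Au is the cathode, Ni²⁺/Ni the anode: E°cell = +1.76 V, n = 6.
Overall reaction: 2 Au³⁺(aq) + 3 Ni(s) → 2 Au(s) + 3 Ni²⁺(aq); Q = [Ni²⁺]^3/[Au³⁺]^2.
From E = E° − (0.0592/n) log Q: log Q = (E° − E)·n/0.0592 = (+1.76 − (+1.763))·6/0.0592 = -0.3041.
So 2·log[Au³⁺] = 3·log(0.0911) − log Q = -3.1214 − (-0.3041) = -2.8173; log[Au³⁺] = -2.8173 / 2 = -1.4086; [Au³⁺] = 10^(-1.4086) ≈ 0.039 M.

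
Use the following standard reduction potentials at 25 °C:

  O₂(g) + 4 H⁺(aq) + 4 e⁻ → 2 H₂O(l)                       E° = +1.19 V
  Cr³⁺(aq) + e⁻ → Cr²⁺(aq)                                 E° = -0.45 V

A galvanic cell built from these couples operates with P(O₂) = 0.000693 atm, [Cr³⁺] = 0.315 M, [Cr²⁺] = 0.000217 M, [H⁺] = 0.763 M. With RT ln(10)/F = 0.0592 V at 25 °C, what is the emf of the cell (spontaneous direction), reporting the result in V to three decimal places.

O₂/H₂O is the cathode (higher E°), Cr³⁺/Cr²⁺ the anode: E°cell = +1.19 − (-0.45) = +1.64 V, n = 4.
Overall: O₂(g) + 4 H⁺(aq) + 4 Cr²⁺(aq) → 2 H₂O(l) + 4 Cr³⁺(aq)
Q = [Cr³⁺]^4 / (P(O₂)·[H⁺]^4·[Cr²⁺]^4); log Q = 16.277.
E = E° − (0.0592/n) log Q = +1.64 − (0.0592/4)(16.277) = +1.399 V.

+1.399 V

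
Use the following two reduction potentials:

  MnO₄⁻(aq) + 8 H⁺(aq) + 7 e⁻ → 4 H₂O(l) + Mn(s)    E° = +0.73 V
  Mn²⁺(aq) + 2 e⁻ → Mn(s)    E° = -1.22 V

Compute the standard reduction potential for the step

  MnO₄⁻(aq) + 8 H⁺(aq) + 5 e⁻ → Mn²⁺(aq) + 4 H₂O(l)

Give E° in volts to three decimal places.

+1.510 V

Sequential free energies add, so n₃E°₃ = n₁E°₁ + n₂E°₂.
With n₃ = 7, and the known step contributing 2×(-1.22) V, the unknown satisfies 5·E° = 7×(+0.73) − 2×(-1.22) = +7.550.
E° = +7.550 / 5 = +1.510 V.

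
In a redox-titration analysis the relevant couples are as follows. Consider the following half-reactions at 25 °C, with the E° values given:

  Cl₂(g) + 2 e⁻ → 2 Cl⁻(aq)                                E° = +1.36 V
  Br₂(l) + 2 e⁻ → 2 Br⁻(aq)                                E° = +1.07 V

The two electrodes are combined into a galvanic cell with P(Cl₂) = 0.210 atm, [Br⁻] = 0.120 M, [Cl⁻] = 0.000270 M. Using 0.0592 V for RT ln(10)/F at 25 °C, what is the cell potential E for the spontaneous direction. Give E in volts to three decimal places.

Cl₂/Cl⁻ is the cathode (higher E°), Br₂/Br⁻ the anode: E°cell = +1.36 − (+1.07) = +0.29 V, n = 2.
Overall: Cl₂(g) + 2 Br⁻(aq) → 2 Cl⁻(aq) + Br₂(l)
Q = [Cl⁻]^2 / (P(Cl₂)·[Br⁻]^2); log Q = -4.618.
E = E° − (0.0592/n) log Q = +0.29 − (0.0592/2)(-4.618) = +0.427 V.

+0.427 V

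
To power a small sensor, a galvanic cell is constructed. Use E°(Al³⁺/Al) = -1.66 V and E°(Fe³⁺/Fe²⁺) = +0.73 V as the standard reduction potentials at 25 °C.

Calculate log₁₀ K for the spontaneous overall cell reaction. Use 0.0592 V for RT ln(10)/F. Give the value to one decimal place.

Cathode: Fe³⁺/Fe²⁺; anode: Al³⁺/Al. E°cell = +2.39 V, n = 3.
log K = nE°cell / 0.0592 = (3)(+2.39) / 0.0592 = 121.1.

121.1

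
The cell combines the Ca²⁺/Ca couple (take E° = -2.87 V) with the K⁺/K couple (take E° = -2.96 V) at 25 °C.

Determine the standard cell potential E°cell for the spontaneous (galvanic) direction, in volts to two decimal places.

The Ca²⁺/Ca couple has the higher reduction potential, so it is the cathode; K⁺/K is oxidised at the anode.
E°cell = E°(cathode) − E°(anode) = (-2.87) − (-2.96) = +0.09 V.

+0.09 V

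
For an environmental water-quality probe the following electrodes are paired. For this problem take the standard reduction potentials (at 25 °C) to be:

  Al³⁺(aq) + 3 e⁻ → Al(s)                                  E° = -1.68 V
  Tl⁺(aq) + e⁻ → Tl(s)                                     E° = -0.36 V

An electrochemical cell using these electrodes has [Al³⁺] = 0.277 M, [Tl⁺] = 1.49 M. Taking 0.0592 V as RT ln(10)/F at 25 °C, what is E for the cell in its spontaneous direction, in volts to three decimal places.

Tl⁺/Tl is the cathode (higher E°), Al³⁺/Al the anode: E°cell = -0.36 − (-1.68) = +1.32 V, n = 3.
Overall: 3 Tl⁺(aq) + Al(s) → 3 Tl(s) + Al³⁺(aq)
Q = [Al³⁺] / ([Tl⁺]^3); log Q = -1.077.
E = E° − (0.0592/n) log Q = +1.32 − (0.0592/3)(-1.077) = +1.341 V.

+1.341 V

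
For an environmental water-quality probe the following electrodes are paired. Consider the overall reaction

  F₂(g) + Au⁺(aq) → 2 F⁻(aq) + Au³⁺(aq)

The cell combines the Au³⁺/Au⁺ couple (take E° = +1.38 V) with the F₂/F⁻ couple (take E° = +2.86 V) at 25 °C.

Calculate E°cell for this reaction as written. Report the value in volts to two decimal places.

The F₂/F⁻ couple has the higher reduction potential, so it is the cathode; Au³⁺/Au⁺ is oxidised at the anode.
E°cell = E°(cathode) − E°(anode) = (+2.86) − (+1.38) = +1.48 V.
Since E°cell > 0, the reaction is spontaneous under standard conditions.

+1.48 V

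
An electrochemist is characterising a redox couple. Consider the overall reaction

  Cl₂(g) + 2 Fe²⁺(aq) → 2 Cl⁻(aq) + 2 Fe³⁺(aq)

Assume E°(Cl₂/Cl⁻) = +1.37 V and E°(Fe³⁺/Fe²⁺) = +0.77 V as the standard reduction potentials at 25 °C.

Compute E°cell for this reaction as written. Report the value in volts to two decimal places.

+0.60 V

The Cl₂/Cl⁻ couple has the higher reduction potential, so it is the cathode; Fe³⁺/Fe²⁺ is oxidised at the anode.
E°cell = E°(cathode) − E°(anode) = (+1.37) − (+0.77) = +0.60 V.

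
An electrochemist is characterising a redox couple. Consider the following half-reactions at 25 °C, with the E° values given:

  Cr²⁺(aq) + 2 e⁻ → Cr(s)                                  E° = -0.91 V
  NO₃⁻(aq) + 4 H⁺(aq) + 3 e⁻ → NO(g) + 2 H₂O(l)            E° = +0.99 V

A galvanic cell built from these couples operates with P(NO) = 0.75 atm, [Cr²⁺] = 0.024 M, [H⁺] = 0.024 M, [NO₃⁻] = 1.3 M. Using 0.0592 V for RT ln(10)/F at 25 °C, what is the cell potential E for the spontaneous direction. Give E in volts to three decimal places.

NO₃⁻/NO is the cathode (higher E°), Cr²⁺/Cr the anode: E°cell = +0.99 − (-0.91) = +1.90 V, n = 6.
Overall: 2 NO₃⁻(aq) + 8 H⁺(aq) + 3 Cr(s) → 2 NO(g) + 4 H₂O(l) + 3 Cr²⁺(aq)
Q = P(NO)^2·[Cr²⁺]^3 / ([NO₃⁻]^2·[H⁺]^8); log Q = 7.621.
E = E° − (0.0592/n) log Q = +1.90 − (0.0592/6)(7.621) = +1.825 V.

+1.825 V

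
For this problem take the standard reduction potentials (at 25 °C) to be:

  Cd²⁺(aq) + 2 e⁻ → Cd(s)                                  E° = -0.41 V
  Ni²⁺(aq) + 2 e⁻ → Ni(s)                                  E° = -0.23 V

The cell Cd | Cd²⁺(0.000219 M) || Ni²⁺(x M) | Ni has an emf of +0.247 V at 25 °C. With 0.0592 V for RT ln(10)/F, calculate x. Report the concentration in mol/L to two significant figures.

Ni²⁺/Ni is the cathode, Cd²⁺/Cd the anode: E°cell = +0.18 V, n = 2.
Overall reaction: Ni²⁺(aq) + Cd(s) → Ni(s) + Cd²⁺(aq); Q = [Cd²⁺]^1/[Ni²⁺]^1.
From E = E° − (0.0592/n) log Q: log Q = (E° − E)·n/0.0592 = (+0.18 − (+0.247))·2/0.0592 = -2.2635.
So 1·log[Ni²⁺] = 1·log(0.000219) − log Q = -3.6596 − (-2.2635) = -1.3961; [Ni²⁺] = 10^(-1.3961) ≈ 0.040 M.

0.040 M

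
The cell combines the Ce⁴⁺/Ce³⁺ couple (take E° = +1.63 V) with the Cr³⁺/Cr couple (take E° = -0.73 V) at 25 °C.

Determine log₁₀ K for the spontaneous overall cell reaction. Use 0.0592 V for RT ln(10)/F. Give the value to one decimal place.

Cathode: Ce⁴⁺/Ce³⁺; anode: Cr³⁺/Cr. E°cell = +2.36 V, n = 3.
log K = nE°cell / 0.0592 = (3)(+2.36) / 0.0592 = 119.6.

119.6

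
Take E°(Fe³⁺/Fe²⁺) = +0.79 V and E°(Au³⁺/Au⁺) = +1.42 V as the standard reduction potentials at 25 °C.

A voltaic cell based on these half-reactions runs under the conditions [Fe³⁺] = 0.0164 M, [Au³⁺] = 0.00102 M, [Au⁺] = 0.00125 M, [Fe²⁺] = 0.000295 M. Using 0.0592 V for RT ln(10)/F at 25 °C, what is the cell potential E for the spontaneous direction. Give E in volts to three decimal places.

+0.524 V

Au³⁺/Au⁺ is the cathode (higher E°), Fe³⁺/Fe²⁺ the anode: E°cell = +1.42 − (+0.79) = +0.63 V, n = 2.
Overall: Au³⁺(aq) + 2 Fe²⁺(aq) → Au⁺(aq) + 2 Fe³⁺(aq)
Q = [Au⁺]·[Fe³⁺]^2 / ([Au³⁺]·[Fe²⁺]^2); log Q = 3.578.
E = E° − (0.0592/n) log Q = +0.63 − (0.0592/2)(3.578) = +0.524 V.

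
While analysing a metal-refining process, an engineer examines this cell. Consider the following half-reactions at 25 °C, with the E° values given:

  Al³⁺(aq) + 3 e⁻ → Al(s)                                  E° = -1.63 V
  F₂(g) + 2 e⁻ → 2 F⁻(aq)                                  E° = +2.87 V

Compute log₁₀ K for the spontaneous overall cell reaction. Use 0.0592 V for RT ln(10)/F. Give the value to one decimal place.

456.1

Cathode: F₂/F⁻; anode: Al³⁺/Al. E°cell = +4.50 V, n = 6.
log K = nE°cell / 0.0592 = (6)(+4.50) / 0.0592 = 456.1.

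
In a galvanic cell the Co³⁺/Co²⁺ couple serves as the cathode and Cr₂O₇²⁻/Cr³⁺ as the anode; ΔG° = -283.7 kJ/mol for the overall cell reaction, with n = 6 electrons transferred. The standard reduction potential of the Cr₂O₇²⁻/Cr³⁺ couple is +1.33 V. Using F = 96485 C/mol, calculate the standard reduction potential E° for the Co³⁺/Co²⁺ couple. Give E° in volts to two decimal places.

+1.82 V

E°cell = −ΔG°/(nF) = −(-283.7×10³)/((6)(96485)) = +0.490 V.
Since Co³⁺/Co²⁺ is the cathode and Cr₂O₇²⁻/Cr³⁺ the anode, E°cell = E°(Co³⁺/Co²⁺) − E°(Cr₂O₇²⁻/Cr³⁺).
So E°(Co³⁺/Co²⁺) = E°cell + E°(Cr₂O₇²⁻/Cr³⁺) = +0.490 + (+1.33) = +1.82 V.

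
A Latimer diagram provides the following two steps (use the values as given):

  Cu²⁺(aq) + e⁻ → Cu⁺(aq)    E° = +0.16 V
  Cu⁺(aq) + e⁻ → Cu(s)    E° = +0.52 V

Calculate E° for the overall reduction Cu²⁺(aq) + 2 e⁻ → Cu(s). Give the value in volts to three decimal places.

Adding the free-energy changes (−nFE°) of the two steps gives −n₃FE°₃ = −n₁FE°₁ − n₂FE°₂.
E°₃ = (1×+0.16 + 1×+0.52) / 2 = (+0.680) / 2 = +0.340 V.

+0.340 V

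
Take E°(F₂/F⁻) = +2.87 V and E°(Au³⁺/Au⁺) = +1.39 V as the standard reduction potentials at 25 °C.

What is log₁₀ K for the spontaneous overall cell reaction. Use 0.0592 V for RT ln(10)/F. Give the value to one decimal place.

Cathode: F₂/F⁻; anode: Au³⁺/Au⁺. E°cell = +1.48 V, n = 2.
log K = nE°cell / 0.0592 = (2)(+1.48) / 0.0592 = 50.0.

50.0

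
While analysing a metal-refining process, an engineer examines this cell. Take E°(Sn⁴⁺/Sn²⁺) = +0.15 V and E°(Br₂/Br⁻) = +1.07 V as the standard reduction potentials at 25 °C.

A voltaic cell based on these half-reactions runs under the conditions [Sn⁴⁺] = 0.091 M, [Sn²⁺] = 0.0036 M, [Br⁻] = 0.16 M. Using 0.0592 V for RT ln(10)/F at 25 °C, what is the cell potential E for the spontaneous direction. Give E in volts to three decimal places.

+0.926 V

Br₂/Br⁻ is the cathode (higher E°), Sn⁴⁺/Sn²⁺ the anode: E°cell = +1.07 − (+0.15) = +0.92 V, n = 2.
Overall: Br₂(l) + Sn²⁺(aq) → 2 Br⁻(aq) + Sn⁴⁺(aq)
Q = [Br⁻]^2·[Sn⁴⁺] / ([Sn²⁺]); log Q = -0.189.
E = E° − (0.0592/n) log Q = +0.92 − (0.0592/2)(-0.189) = +0.926 V.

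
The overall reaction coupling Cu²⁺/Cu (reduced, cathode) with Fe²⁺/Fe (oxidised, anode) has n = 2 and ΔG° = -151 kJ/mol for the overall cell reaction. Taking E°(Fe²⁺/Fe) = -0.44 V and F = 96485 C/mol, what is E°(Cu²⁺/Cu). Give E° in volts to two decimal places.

+0.34 V

E°cell = −ΔG°/(nF) = −(-151×10³)/((2)(96485)) = +0.783 V.
Since Cu²⁺/Cu is the cathode and Fe²⁺/Fe the anode, E°cell = E°(Cu²⁺/Cu) − E°(Fe²⁺/Fe).
So E°(Cu²⁺/Cu) = E°cell + E°(Fe²⁺/Fe) = +0.783 + (-0.44) = +0.34 V.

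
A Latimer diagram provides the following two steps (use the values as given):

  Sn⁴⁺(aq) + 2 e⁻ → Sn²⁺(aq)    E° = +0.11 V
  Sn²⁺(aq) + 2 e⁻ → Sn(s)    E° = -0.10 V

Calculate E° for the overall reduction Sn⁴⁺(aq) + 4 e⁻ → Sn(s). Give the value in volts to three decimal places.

+0.005 V

Since ΔG° = −nFE° is additive over sequential reductions, n₃E°₃ = n₁E°₁ + n₂E°₂.
E°₃ = (2×+0.11 + 2×-0.10) / 4 = (+0.020) / 4 = +0.005 V.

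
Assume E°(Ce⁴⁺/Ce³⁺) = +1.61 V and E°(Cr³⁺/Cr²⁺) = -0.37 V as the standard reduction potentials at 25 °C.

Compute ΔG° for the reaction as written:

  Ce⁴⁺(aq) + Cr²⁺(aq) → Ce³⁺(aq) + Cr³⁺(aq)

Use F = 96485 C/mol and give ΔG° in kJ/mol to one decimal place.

As written, Ce⁴⁺/Ce³⁺ is reduced (cathode) and Cr³⁺/Cr²⁺ is oxidised (anode), so E°cell = (+1.61) − (-0.37) = +1.98 V.
Balancing electrons gives n = 1.
ΔG° = −nFE° = −(1)(96485)(+1.98) = -191,040 J = -191.0 kJ/mol.

-191.0 kJ/mol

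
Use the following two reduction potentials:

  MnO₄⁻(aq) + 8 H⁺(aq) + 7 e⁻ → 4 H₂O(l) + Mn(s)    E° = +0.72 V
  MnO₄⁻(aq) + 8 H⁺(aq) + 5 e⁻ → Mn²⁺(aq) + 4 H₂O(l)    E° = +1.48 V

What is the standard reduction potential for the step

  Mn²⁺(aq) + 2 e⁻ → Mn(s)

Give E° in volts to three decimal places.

-1.180 V

Sequential free energies add, so n₃E°₃ = n₁E°₁ + n₂E°₂.
With n₃ = 7, and the known step contributing 5×(+1.48) V, the unknown satisfies 2·E° = 7×(+0.72) − 5×(+1.48) = -2.360.
E° = -2.360 / 2 = -1.180 V.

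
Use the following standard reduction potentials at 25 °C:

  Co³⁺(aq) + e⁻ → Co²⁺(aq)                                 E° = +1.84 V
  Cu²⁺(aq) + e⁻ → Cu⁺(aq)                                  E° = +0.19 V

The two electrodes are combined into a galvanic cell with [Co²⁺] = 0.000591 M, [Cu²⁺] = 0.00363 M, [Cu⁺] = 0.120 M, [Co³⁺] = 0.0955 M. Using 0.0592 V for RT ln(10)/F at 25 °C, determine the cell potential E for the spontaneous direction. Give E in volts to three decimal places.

+1.871 V

Co³⁺/Co²⁺ is the cathode (higher E°), Cu²⁺/Cu⁺ the anode: E°cell = +1.84 − (+0.19) = +1.65 V, n = 1.
Overall: Co³⁺(aq) + Cu⁺(aq) → Co²⁺(aq) + Cu²⁺(aq)
Q = [Co²⁺]·[Cu²⁺] / ([Co³⁺]·[Cu⁺]); log Q = -3.728.
E = E° − (0.0592/n) log Q = +1.65 − (0.0592/1)(-3.728) = +1.871 V.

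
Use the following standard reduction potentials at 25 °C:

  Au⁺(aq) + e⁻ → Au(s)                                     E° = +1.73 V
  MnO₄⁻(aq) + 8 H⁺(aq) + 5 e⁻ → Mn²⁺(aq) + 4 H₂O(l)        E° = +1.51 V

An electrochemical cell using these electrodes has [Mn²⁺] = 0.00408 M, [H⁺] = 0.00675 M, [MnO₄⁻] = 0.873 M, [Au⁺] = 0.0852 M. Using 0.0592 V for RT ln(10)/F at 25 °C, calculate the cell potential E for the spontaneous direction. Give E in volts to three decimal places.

Au⁺/Au is the cathode (higher E°), MnO₄⁻/Mn²⁺ the anode: E°cell = +1.73 − (+1.51) = +0.22 V, n = 5.
Overall: 5 Au⁺(aq) + Mn²⁺(aq) + 4 H₂O(l) → 5 Au(s) + MnO₄⁻(aq) + 8 H⁺(aq)
Q = [MnO₄⁻]·[H⁺]^8 / ([Au⁺]^5·[Mn²⁺]); log Q = -9.687.
E = E° − (0.0592/n) log Q = +0.22 − (0.0592/5)(-9.687) = +0.335 V.

+0.335 V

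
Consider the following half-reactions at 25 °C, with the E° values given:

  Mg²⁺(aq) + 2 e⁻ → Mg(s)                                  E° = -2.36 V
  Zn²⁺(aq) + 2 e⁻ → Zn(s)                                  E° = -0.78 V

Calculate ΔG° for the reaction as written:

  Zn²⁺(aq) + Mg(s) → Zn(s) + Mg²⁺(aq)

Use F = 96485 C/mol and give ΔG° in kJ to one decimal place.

-304.9 kJ

As written, Zn²⁺/Zn is reduced (cathode) and Mg²⁺/Mg is oxidised (anode), so E°cell = (-0.78) − (-2.36) = +1.58 V.
Balancing electrons gives n = 2.
ΔG° = −nFE° = −(2)(96485)(+1.58) = -304,893 J = -304.9 kJ.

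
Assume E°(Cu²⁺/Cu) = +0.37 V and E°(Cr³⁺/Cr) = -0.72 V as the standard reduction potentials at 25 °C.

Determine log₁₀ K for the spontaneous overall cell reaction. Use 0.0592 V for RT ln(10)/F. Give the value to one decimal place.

Cathode: Cu²⁺/Cu; anode: Cr³⁺/Cr. E°cell = +1.09 V, n = 6.
log K = nE°cell / 0.0592 = (6)(+1.09) / 0.0592 = 110.5.

110.5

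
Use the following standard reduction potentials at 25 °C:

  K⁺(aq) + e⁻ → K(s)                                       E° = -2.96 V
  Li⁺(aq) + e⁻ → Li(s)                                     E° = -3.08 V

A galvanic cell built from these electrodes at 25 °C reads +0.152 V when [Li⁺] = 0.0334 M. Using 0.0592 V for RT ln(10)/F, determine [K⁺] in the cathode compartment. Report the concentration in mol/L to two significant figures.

0.12 M

K⁺/K is the cathode, Li⁺/Li the anode: E°cell = +0.12 V, n = 1.
Overall reaction: K⁺(aq) + Li(s) → K(s) + Li⁺(aq); Q = [Li⁺]^1/[K⁺]^1.
From E = E° − (0.0592/n) log Q: log Q = (E° − E)·n/0.0592 = (+0.12 − (+0.152))·1/0.0592 = -0.5405.
So 1·log[K⁺] = 1·log(0.0334) − log Q = -1.4763 − (-0.5405) = -0.9358; [K⁺] = 10^(-0.9358) ≈ 0.12 M.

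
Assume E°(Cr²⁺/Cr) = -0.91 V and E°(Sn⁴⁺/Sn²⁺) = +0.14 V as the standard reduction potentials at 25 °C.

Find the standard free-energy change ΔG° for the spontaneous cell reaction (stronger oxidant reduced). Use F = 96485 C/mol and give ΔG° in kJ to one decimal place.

Sn⁴⁺/Sn²⁺ (E° = +0.14 V) is the cathode; Cr²⁺/Cr (E° = -0.91 V) is the anode, so E°cell = +1.05 V.
Balancing electrons gives n = 2 (lcm of 2 and 2).
ΔG° = −nFE° = −(2)(96485)(+1.05) = -202,618 J = -202.6 kJ.

-202.6 kJ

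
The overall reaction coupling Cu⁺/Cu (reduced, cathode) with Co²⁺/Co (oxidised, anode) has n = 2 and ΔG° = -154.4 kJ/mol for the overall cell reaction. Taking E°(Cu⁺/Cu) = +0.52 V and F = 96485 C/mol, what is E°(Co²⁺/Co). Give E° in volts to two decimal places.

-0.28 V

E°cell = −ΔG°/(nF) = −(-154.4×10³)/((2)(96485)) = +0.800 V.
Since Cu⁺/Cu is the cathode and Co²⁺/Co the anode, E°cell = E°(Cu⁺/Cu) − E°(Co²⁺/Co).
So E°(Co²⁺/Co) = E°(Cu⁺/Cu) − E°cell = (+0.52) − (+0.800) = -0.28 V.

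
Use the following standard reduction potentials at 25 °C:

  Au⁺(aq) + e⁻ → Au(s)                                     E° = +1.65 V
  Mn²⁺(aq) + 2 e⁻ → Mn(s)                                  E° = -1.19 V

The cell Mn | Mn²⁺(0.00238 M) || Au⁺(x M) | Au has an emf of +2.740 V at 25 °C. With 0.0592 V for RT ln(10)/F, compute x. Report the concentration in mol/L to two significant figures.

0.00100 M

Au⁺/Au is the cathode, Mn²⁺/Mn the anode: E°cell = +2.84 V, n = 2.
Overall reaction: 2 Au⁺(aq) + Mn(s) → 2 Au(s) + Mn²⁺(aq); Q = [Mn²⁺]^1/[Au⁺]^2.
From E = E° − (0.0592/n) log Q: log Q = (E° − E)·n/0.0592 = (+2.84 − (+2.740))·2/0.0592 = 3.3784.
So 2·log[Au⁺] = 1·log(0.00238) − log Q = -2.6234 − (3.3784) = -6.0018; log[Au⁺] = -6.0018 / 2 = -3.0009; [Au⁺] = 10^(-3.0009) ≈ 0.00100 M.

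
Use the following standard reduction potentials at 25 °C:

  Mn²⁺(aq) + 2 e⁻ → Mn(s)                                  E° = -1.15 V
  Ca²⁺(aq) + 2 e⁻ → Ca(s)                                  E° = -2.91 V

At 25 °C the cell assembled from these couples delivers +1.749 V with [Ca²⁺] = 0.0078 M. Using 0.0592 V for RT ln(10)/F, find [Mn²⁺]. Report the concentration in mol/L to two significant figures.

Mn²⁺/Mn is the cathode, Ca²⁺/Ca the anode: E°cell = +1.76 V, n = 2.
Overall reaction: Mn²⁺(aq) + Ca(s) → Mn(s) + Ca²⁺(aq); Q = [Ca²⁺]^1/[Mn²⁺]^1.
From E = E° − (0.0592/n) log Q: log Q = (E° − E)·n/0.0592 = (+1.76 − (+1.749))·2/0.0592 = 0.3716.
So 1·log[Mn²⁺] = 1·log(0.0078) − log Q = -2.1079 − (0.3716) = -2.4795; [Mn²⁺] = 10^(-2.4795) ≈ 0.0033 M.

0.0033 M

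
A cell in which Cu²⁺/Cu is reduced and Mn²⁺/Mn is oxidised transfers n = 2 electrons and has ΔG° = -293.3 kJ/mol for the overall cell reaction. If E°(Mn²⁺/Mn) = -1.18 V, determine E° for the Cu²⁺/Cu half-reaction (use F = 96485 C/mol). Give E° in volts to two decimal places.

E°cell = −ΔG°/(nF) = −(-293.3×10³)/((2)(96485)) = +1.520 V.
Since Cu²⁺/Cu is the cathode and Mn²⁺/Mn the anode, E°cell = E°(Cu²⁺/Cu) − E°(Mn²⁺/Mn).
So E°(Cu²⁺/Cu) = E°cell + E°(Mn²⁺/Mn) = +1.520 + (-1.18) = +0.34 V.

+0.34 V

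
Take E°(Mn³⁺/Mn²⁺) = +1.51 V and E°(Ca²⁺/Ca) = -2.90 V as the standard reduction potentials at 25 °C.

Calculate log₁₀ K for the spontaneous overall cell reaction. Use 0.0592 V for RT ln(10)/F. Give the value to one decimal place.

Cathode: Mn³⁺/Mn²⁺; anode: Ca²⁺/Ca. E°cell = +4.41 V, n = 2.
log K = nE°cell / 0.0592 = (2)(+4.41) / 0.0592 = 149.0.

149.0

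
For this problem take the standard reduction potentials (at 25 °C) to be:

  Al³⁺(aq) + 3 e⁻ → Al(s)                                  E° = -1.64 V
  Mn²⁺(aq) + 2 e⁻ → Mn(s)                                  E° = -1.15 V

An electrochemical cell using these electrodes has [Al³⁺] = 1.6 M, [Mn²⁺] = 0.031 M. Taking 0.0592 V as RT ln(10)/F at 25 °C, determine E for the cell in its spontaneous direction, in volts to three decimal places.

Mn²⁺/Mn is the cathode (higher E°), Al³⁺/Al the anode: E°cell = -1.15 − (-1.64) = +0.49 V, n = 6.
Overall: 3 Mn²⁺(aq) + 2 Al(s) → 3 Mn(s) + 2 Al³⁺(aq)
Q = [Al³⁺]^2 / ([Mn²⁺]^3); log Q = 4.934.
E = E° − (0.0592/n) log Q = +0.49 − (0.0592/6)(4.934) = +0.441 V.

+0.441 V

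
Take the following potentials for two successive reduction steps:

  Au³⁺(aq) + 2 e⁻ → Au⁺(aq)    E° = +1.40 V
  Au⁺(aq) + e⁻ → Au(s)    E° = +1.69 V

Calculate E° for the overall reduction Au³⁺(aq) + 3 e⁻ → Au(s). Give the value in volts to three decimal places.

+1.497 V

Standard free energies of sequential steps add: ΔG°₃ = ΔG°₁ + ΔG°₂, so n₃E°₃ = n₁E°₁ + n₂E°₂.
E°₃ = (2×+1.40 + 1×+1.69) / 3 = (+4.490) / 3 = +1.497 V.
Simply averaging or adding the two E° values would be wrong; the electron-weighted sum is required.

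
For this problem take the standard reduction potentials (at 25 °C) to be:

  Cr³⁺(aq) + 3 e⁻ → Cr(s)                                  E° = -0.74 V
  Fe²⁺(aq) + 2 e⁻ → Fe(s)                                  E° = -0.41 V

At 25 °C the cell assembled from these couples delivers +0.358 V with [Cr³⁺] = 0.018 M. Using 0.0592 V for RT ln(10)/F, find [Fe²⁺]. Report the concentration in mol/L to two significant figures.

0.61 M

Fe²⁺/Fe is the cathode, Cr³⁺/Cr the anode: E°cell = +0.33 V, n = 6.
Overall reaction: 3 Fe²⁺(aq) + 2 Cr(s) → 3 Fe(s) + 2 Cr³⁺(aq); Q = [Cr³⁺]^2/[Fe²⁺]^3.
From E = E° − (0.0592/n) log Q: log Q = (E° − E)·n/0.0592 = (+0.33 − (+0.358))·6/0.0592 = -2.8378.
So 3·log[Fe²⁺] = 2·log(0.018) − log Q = -3.4895 − (-2.8378) = -0.6517; log[Fe²⁺] = -0.6517 / 3 = -0.2172; [Fe²⁺] = 10^(-0.2172) ≈ 0.61 M.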